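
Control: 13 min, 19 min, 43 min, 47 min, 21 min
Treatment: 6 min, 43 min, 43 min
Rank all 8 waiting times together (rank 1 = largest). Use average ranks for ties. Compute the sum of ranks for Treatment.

Sorted (descending): 47, 43, 43, 43, 21, 19, 13, 6
The 3 values of 43 occupy positions 2–4 → average rank 3.
Treatment values → pooled ranks: 6→8, 43→3, 43→3
Rank sum = 8 + 3 + 3 = 14

14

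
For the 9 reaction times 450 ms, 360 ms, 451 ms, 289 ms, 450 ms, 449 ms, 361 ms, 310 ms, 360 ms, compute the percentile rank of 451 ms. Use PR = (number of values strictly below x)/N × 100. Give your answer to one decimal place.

N = 9.
Strictly below 451: 8. Equal to 451: 1.
PR = 8/9 × 100 = 88.9

88.9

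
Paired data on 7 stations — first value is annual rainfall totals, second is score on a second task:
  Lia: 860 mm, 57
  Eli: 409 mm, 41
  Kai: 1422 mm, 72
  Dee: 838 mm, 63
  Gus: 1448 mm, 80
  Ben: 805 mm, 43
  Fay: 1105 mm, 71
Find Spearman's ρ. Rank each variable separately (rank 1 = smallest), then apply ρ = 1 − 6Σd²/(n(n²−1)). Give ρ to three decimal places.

0.964

Ranks of variable 1: 4, 1, 6, 3, 7, 2, 5
Ranks of variable 2: 3, 1, 6, 4, 7, 2, 5
d = r₁ − r₂: 1, 0, 0, -1, 0, 0, 0
d²: 1, 0, 0, 1, 0, 0, 0; Σd² = 2
ρ = 1 − 6·2/(7·48) = 1 − 12/336 = 0.964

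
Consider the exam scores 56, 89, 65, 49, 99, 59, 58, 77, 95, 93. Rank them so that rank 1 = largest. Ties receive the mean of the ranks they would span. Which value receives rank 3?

Sorted (descending): 99, 95, 93, 89, 77, 65, 59, 58, 56, 49
No ties — each value takes its position as its rank.
Rank 3 → value 93.

93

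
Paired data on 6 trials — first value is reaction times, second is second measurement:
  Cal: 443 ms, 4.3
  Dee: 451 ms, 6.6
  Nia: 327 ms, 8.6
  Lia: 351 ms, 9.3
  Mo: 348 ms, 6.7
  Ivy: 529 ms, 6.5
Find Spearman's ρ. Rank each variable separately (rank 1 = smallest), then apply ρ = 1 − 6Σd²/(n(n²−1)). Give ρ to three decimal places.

Ranks of variable 1: 4, 5, 1, 3, 2, 6
Ranks of variable 2: 1, 3, 5, 6, 4, 2
d = r₁ − r₂: 3, 2, -4, -3, -2, 4
d²: 9, 4, 16, 9, 4, 16; Σd² = 58
ρ = 1 − 6·58/(6·35) = 1 − 348/210 = -0.657

-0.657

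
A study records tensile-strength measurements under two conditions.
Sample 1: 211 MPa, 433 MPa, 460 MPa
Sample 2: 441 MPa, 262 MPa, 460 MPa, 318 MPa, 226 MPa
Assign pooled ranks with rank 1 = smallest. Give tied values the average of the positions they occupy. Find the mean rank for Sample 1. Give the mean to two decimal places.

Sorted (ascending): 211, 226, 262, 318, 433, 441, 460, 460
The 2 values of 460 occupy positions 7–8 → average rank (7+8)/2 = 7.5.
Sample 1 values → pooled ranks: 211→1, 433→5, 460→7.5
Mean rank = (1 + 5 + 7.5) / 3 = 4.50

4.50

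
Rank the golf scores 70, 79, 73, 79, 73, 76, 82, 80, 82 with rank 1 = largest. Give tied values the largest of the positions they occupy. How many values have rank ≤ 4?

3

Sorted (descending): 82, 82, 80, 79, 79, 76, 73, 73, 70
The 2 values of 82 occupy positions 1–2 → each gets rank 2.
The 2 values of 79 occupy positions 4–5 → each gets rank 5.
The 2 values of 73 occupy positions 7–8 → each gets rank 8.
Ranks ≤ 4: {2, 2, 3} → 3 values.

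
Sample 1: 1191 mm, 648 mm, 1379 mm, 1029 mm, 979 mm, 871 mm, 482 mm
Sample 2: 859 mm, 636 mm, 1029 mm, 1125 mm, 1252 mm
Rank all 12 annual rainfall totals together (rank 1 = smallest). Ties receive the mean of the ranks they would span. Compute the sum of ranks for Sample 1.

Sorted (ascending): 482, 636, 648, 859, 871, 979, 1029, 1029, 1125, 1191, 1252, 1379
The 2 values of 1029 occupy positions 7–8 → average rank (7+8)/2 = 7.5.
Sample 1 values → pooled ranks: 1191→10, 648→3, 1379→12, 1029→7.5, 979→6, 871→5, 482→1
Rank sum = 10 + 3 + 12 + 7.5 + 6 + 5 + 1 = 44.5

44.5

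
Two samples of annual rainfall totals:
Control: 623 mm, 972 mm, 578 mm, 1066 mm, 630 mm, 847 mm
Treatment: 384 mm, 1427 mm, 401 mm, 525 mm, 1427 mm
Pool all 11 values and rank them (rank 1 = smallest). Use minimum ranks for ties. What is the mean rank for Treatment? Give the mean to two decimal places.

Sorted (ascending): 384, 401, 525, 578, 623, 630, 847, 972, 1066, 1427, 1427
The 2 values of 1427 occupy positions 10–11 → each gets rank 10.
Treatment values → pooled ranks: 384→1, 1427→10, 401→2, 525→3, 1427→10
Mean rank = (1 + 10 + 2 + 3 + 10) / 5 = 5.20

5.20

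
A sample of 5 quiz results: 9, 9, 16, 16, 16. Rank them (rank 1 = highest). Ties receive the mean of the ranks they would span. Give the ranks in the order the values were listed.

Sorted (descending): 16, 16, 16, 9, 9
The 3 values of 16 occupy positions 1–3 → average rank 2.
The 2 values of 9 occupy positions 4–5 → average rank (4+5)/2 = 4.5.

4.5, 4.5, 2, 2, 2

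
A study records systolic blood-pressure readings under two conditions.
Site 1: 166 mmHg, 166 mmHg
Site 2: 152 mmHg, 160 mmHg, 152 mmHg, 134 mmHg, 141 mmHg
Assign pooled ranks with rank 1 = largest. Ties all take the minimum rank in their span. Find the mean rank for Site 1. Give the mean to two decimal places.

Sorted (descending): 166, 166, 160, 152, 152, 141, 134
The 2 values of 166 occupy positions 1–2 → each gets rank 1.
The 2 values of 152 occupy positions 4–5 → each gets rank 4.
Site 1 values → pooled ranks: 166→1, 166→1
Mean rank = (1 + 1) / 2 = 1.00

1.00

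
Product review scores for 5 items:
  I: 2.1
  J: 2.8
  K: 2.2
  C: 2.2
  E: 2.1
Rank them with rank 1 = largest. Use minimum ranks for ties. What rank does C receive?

Sorted (descending): 2.8, 2.2, 2.2, 2.1, 2.1
The 2 values of 2.2 occupy positions 2–3 → each gets rank 2.
The 2 values of 2.1 occupy positions 4–5 → each gets rank 4.
C has value 2.2 → rank 2.

2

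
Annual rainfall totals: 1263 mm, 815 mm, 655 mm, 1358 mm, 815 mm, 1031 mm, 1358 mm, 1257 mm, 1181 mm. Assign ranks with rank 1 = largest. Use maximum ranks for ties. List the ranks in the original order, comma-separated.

Sorted (descending): 1358, 1358, 1263, 1257, 1181, 1031, 815, 815, 655
The 2 values of 1358 occupy positions 1–2 → each gets rank 2.
The 2 values of 815 occupy positions 7–8 → each gets rank 8.

3, 8, 9, 2, 8, 6, 2, 4, 5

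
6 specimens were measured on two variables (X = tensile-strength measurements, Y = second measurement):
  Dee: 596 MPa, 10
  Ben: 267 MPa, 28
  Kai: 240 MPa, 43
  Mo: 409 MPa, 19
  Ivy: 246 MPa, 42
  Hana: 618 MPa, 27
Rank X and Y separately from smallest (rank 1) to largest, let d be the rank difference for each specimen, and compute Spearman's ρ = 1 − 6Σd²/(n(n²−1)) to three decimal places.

-0.829

Ranks of variable 1: 5, 3, 1, 4, 2, 6
Ranks of variable 2: 1, 4, 6, 2, 5, 3
d = r₁ − r₂: 4, -1, -5, 2, -3, 3
d²: 16, 1, 25, 4, 9, 9; Σd² = 64
ρ = 1 − 6·64/(6·35) = 1 − 384/210 = -0.829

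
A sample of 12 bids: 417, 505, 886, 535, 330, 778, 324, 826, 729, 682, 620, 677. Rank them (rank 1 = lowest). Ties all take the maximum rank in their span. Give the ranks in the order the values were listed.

Sorted (ascending): 324, 330, 417, 505, 535, 620, 677, 682, 729, 778, 826, 886
No ties — each value takes its position as its rank.

3, 4, 12, 5, 2, 10, 1, 11, 9, 8, 6, 7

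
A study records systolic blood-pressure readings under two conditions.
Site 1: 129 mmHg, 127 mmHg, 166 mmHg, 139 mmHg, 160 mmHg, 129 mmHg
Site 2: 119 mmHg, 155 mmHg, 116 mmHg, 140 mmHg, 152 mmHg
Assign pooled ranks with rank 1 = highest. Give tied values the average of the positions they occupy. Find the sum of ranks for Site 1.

Sorted (descending): 166, 160, 155, 152, 140, 139, 129, 129, 127, 119, 116
The 2 values of 129 occupy positions 7–8 → average rank (7+8)/2 = 7.5.
Site 1 values → pooled ranks: 129→7.5, 127→9, 166→1, 139→6, 160→2, 129→7.5
Rank sum = 7.5 + 9 + 1 + 6 + 2 + 7.5 = 33

33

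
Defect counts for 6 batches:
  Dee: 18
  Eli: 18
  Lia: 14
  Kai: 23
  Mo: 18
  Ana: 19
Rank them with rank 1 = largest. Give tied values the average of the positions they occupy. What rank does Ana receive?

2

Sorted (descending): 23, 19, 18, 18, 18, 14
The 3 values of 18 occupy positions 3–5 → average rank 4.
Ana has value 19 → rank 2.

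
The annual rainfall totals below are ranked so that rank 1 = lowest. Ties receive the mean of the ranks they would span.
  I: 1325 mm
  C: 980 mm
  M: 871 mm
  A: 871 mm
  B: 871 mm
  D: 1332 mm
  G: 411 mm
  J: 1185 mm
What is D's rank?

8

Sorted (ascending): 411, 871, 871, 871, 980, 1185, 1325, 1332
The 3 values of 871 occupy positions 2–4 → average rank 3.
D has value 1332 mm → rank 8.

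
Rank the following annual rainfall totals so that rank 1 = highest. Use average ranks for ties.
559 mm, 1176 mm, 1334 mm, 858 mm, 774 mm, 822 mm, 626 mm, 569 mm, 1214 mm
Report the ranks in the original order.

Sorted (descending): 1334, 1214, 1176, 858, 822, 774, 626, 569, 559
No ties — each value takes its position as its rank.

9, 3, 1, 4, 6, 5, 7, 8, 2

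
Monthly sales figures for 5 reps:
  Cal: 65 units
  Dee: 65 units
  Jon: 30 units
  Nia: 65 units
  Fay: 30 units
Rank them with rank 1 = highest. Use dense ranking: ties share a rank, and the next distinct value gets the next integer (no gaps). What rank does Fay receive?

2

Sorted (descending): 65, 65, 65, 30, 30
The 3 values of 65 share dense rank 1.
The 2 values of 30 share dense rank 2.
Fay has value 30 units → rank 2.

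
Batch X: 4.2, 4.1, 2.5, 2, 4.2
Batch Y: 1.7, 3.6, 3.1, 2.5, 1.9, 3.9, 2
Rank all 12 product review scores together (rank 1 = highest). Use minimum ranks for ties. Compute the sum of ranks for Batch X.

Sorted (descending): 4.2, 4.2, 4.1, 3.9, 3.6, 3.1, 2.5, 2.5, 2, 2, 1.9, 1.7
The 2 values of 4.2 occupy positions 1–2 → each gets rank 1.
The 2 values of 2.5 occupy positions 7–8 → each gets rank 7.
The 2 values of 2 occupy positions 9–10 → each gets rank 9.
Batch X values → pooled ranks: 4.2→1, 4.1→3, 2.5→7, 2→9, 4.2→1
Rank sum = 1 + 3 + 7 + 9 + 1 = 21

21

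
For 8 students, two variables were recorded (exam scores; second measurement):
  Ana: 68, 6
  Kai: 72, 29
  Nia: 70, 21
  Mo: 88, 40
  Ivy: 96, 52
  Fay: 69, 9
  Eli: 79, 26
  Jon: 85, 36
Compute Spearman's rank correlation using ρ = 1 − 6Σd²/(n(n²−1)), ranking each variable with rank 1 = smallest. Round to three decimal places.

Ranks of variable 1: 1, 4, 3, 7, 8, 2, 5, 6
Ranks of variable 2: 1, 5, 3, 7, 8, 2, 4, 6
d = r₁ − r₂: 0, -1, 0, 0, 0, 0, 1, 0
d²: 0, 1, 0, 0, 0, 0, 1, 0; Σd² = 2
ρ = 1 − 6·2/(8·63) = 1 − 12/504 = 0.976

0.976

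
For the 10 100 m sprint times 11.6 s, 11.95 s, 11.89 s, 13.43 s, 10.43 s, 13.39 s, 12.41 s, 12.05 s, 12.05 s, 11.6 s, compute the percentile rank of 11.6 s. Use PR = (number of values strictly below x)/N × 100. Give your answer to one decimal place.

10.0

N = 10.
Strictly below 11.6: 1. Equal to 11.6: 2.
PR = 1/10 × 100 = 10.0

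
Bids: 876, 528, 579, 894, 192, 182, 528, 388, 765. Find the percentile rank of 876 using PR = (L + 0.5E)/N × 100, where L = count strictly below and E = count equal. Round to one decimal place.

N = 9.
Strictly below 876: 7. Equal to 876: 1.
PR = (7 + 0.5·1)/9 × 100 = 83.3

83.3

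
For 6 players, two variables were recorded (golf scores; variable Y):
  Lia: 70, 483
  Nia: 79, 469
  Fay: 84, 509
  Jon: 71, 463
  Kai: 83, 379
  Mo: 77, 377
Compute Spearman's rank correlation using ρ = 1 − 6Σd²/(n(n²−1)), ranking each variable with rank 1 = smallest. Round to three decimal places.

0.143

Ranks of variable 1: 1, 4, 6, 2, 5, 3
Ranks of variable 2: 5, 4, 6, 3, 2, 1
d = r₁ − r₂: -4, 0, 0, -1, 3, 2
d²: 16, 0, 0, 1, 9, 4; Σd² = 30
ρ = 1 − 6·30/(6·35) = 1 − 180/210 = 0.143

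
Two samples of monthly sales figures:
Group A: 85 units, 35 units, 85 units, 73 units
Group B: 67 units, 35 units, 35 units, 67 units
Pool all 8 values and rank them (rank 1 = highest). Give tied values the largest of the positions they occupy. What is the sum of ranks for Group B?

26

Sorted (descending): 85, 85, 73, 67, 67, 35, 35, 35
The 2 values of 85 occupy positions 1–2 → each gets rank 2.
The 2 values of 67 occupy positions 4–5 → each gets rank 5.
The 3 values of 35 occupy positions 6–8 → each gets rank 8.
Group B values → pooled ranks: 67→5, 35→8, 35→8, 67→5
Rank sum = 5 + 8 + 8 + 5 = 26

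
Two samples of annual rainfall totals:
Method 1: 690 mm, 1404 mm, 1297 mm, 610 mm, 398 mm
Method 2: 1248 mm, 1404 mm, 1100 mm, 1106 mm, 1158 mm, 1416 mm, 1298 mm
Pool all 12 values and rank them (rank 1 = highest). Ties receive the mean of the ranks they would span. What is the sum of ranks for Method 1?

Sorted (descending): 1416, 1404, 1404, 1298, 1297, 1248, 1158, 1106, 1100, 690, 610, 398
The 2 values of 1404 occupy positions 2–3 → average rank (2+3)/2 = 2.5.
Method 1 values → pooled ranks: 690→10, 1404→2.5, 1297→5, 610→11, 398→12
Rank sum = 10 + 2.5 + 5 + 11 + 12 = 40.5

40.5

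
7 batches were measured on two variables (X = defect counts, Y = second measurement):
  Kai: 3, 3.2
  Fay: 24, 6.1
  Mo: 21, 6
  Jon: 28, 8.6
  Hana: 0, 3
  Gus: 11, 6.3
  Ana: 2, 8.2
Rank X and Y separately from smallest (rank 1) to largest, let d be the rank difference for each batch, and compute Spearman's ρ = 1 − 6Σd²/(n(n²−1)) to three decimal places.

Ranks of variable 1: 3, 6, 5, 7, 1, 4, 2
Ranks of variable 2: 2, 4, 3, 7, 1, 5, 6
d = r₁ − r₂: 1, 2, 2, 0, 0, -1, -4
d²: 1, 4, 4, 0, 0, 1, 16; Σd² = 26
ρ = 1 − 6·26/(7·48) = 1 − 156/336 = 0.536

0.536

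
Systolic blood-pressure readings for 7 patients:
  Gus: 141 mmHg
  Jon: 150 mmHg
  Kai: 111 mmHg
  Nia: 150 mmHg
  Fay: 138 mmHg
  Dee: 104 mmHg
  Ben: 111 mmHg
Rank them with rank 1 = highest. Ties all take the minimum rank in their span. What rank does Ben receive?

5

Sorted (descending): 150, 150, 141, 138, 111, 111, 104
The 2 values of 150 occupy positions 1–2 → each gets rank 1.
The 2 values of 111 occupy positions 5–6 → each gets rank 5.
Ben has value 111 mmHg → rank 5.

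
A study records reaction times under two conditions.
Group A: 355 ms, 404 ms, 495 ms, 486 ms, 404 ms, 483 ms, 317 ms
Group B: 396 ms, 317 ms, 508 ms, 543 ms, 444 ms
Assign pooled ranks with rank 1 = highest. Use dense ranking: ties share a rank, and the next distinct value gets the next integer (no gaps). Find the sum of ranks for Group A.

45

Sorted (descending): 543, 508, 495, 486, 483, 444, 404, 404, 396, 355, 317, 317
The 2 values of 404 share dense rank 7.
The 2 values of 317 share dense rank 10.
Remaining distinct values take the next consecutive integers.
Group A values → pooled ranks: 355→9, 404→7, 495→3, 486→4, 404→7, 483→5, 317→10
Rank sum = 9 + 7 + 3 + 4 + 7 + 5 + 10 = 45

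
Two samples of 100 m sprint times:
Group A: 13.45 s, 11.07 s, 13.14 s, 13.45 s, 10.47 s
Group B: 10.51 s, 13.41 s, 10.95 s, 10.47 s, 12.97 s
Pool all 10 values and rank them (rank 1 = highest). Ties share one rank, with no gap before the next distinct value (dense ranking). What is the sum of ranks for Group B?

Sorted (descending): 13.45, 13.45, 13.41, 13.14, 12.97, 11.07, 10.95, 10.51, 10.47, 10.47
The 2 values of 13.45 share dense rank 1.
The 2 values of 10.47 share dense rank 8.
Remaining distinct values take the next consecutive integers.
Group B values → pooled ranks: 10.51→7, 13.41→2, 10.95→6, 10.47→8, 12.97→4
Rank sum = 7 + 2 + 6 + 8 + 4 = 27

27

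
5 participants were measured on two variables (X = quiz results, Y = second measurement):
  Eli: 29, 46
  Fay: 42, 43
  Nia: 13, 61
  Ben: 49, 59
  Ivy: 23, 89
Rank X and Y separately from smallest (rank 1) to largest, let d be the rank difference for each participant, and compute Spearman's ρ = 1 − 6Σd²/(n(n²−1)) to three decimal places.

Ranks of variable 1: 3, 4, 1, 5, 2
Ranks of variable 2: 2, 1, 4, 3, 5
d = r₁ − r₂: 1, 3, -3, 2, -3
d²: 1, 9, 9, 4, 9; Σd² = 32
ρ = 1 − 6·32/(5·24) = 1 − 192/120 = -0.600

-0.600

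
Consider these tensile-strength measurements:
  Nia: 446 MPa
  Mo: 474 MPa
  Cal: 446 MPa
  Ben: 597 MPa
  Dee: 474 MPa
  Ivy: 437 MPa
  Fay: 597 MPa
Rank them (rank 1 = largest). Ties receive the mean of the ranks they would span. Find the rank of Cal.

5.5

Sorted (descending): 597, 597, 474, 474, 446, 446, 437
The 2 values of 597 occupy positions 1–2 → average rank (1+2)/2 = 1.5.
The 2 values of 474 occupy positions 3–4 → average rank (3+4)/2 = 3.5.
The 2 values of 446 occupy positions 5–6 → average rank (5+6)/2 = 5.5.
Cal has value 446 MPa → rank 5.5.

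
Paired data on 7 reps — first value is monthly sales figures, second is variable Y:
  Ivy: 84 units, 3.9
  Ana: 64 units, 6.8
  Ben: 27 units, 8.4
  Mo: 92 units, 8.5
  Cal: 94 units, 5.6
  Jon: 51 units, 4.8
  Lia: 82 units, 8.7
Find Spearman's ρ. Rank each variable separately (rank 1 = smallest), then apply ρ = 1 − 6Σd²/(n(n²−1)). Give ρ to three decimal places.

Ranks of variable 1: 5, 3, 1, 6, 7, 2, 4
Ranks of variable 2: 1, 4, 5, 6, 3, 2, 7
d = r₁ − r₂: 4, -1, -4, 0, 4, 0, -3
d²: 16, 1, 16, 0, 16, 0, 9; Σd² = 58
ρ = 1 − 6·58/(7·48) = 1 − 348/336 = -0.036

-0.036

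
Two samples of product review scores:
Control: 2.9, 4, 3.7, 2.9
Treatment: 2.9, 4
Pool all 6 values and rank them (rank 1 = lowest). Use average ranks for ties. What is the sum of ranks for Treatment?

7.5

Sorted (ascending): 2.9, 2.9, 2.9, 3.7, 4, 4
The 3 values of 2.9 occupy positions 1–3 → average rank 2.
The 2 values of 4 occupy positions 5–6 → average rank (5+6)/2 = 5.5.
Treatment values → pooled ranks: 2.9→2, 4→5.5
Rank sum = 2 + 5.5 = 7.5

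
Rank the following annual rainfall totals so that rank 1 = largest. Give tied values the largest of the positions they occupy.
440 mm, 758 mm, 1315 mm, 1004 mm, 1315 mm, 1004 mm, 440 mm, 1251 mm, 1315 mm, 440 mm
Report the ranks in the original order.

Sorted (descending): 1315, 1315, 1315, 1251, 1004, 1004, 758, 440, 440, 440
The 3 values of 1315 occupy positions 1–3 → each gets rank 3.
The 2 values of 1004 occupy positions 5–6 → each gets rank 6.
The 3 values of 440 occupy positions 8–10 → each gets rank 10.

10, 7, 3, 6, 3, 6, 10, 4, 3, 10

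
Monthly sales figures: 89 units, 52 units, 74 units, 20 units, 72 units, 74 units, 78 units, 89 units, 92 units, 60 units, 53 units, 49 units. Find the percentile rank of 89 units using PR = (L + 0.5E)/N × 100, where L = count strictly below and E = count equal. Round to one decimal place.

83.3

N = 12.
Strictly below 89: 9. Equal to 89: 2.
PR = (9 + 0.5·2)/12 × 100 = 83.3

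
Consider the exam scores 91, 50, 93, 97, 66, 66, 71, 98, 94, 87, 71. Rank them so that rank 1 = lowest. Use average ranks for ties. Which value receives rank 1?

50

Sorted (ascending): 50, 66, 66, 71, 71, 87, 91, 93, 94, 97, 98
The 2 values of 66 occupy positions 2–3 → average rank (2+3)/2 = 2.5.
The 2 values of 71 occupy positions 4–5 → average rank (4+5)/2 = 4.5.
Rank 1 → value 50.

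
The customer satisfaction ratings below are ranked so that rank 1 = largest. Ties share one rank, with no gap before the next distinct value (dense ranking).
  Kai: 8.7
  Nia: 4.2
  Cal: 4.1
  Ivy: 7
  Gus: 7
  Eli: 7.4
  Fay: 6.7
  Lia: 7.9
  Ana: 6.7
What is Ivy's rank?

Sorted (descending): 8.7, 7.9, 7.4, 7, 7, 6.7, 6.7, 4.2, 4.1
The 2 values of 7 share dense rank 4.
The 2 values of 6.7 share dense rank 5.
Remaining distinct values take the next consecutive integers.
Ivy has value 7 → rank 4.

4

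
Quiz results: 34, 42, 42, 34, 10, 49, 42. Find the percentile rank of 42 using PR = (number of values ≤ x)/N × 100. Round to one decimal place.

85.7

N = 7.
Strictly below 42: 3. Equal to 42: 3.
PR = 6/7 × 100 = 85.7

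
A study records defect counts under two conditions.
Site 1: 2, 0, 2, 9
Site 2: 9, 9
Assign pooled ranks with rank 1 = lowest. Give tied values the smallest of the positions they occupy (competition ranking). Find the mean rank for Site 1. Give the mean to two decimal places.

2.25

Sorted (ascending): 0, 2, 2, 9, 9, 9
The 2 values of 2 occupy positions 2–3 → each gets rank 2.
The 3 values of 9 occupy positions 4–6 → each gets rank 4.
Site 1 values → pooled ranks: 2→2, 0→1, 2→2, 9→4
Mean rank = (2 + 1 + 2 + 4) / 4 = 2.25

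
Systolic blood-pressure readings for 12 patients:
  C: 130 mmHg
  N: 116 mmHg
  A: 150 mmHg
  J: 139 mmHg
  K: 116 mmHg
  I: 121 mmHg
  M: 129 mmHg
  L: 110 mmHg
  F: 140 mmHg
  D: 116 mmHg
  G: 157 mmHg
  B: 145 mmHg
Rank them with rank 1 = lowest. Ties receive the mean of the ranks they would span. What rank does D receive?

Sorted (ascending): 110, 116, 116, 116, 121, 129, 130, 139, 140, 145, 150, 157
The 3 values of 116 occupy positions 2–4 → average rank 3.
D has value 116 mmHg → rank 3.

3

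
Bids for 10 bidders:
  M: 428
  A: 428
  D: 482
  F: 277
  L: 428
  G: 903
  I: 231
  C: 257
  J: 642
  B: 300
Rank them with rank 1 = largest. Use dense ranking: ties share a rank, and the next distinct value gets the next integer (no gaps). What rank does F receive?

6

Sorted (descending): 903, 642, 482, 428, 428, 428, 300, 277, 257, 231
The 3 values of 428 share dense rank 4.
Remaining distinct values take the next consecutive integers.
F has value 277 → rank 6.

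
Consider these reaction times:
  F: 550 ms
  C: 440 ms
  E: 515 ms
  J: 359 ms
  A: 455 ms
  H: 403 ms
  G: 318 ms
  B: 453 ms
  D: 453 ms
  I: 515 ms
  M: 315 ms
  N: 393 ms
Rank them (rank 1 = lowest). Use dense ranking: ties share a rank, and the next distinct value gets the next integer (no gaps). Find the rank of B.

Sorted (ascending): 315, 318, 359, 393, 403, 440, 453, 453, 455, 515, 515, 550
The 2 values of 453 share dense rank 7.
The 2 values of 515 share dense rank 9.
Remaining distinct values take the next consecutive integers.
B has value 453 ms → rank 7.

7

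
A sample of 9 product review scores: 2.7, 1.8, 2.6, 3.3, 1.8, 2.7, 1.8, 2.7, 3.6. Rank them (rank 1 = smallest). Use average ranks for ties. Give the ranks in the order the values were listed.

Sorted (ascending): 1.8, 1.8, 1.8, 2.6, 2.7, 2.7, 2.7, 3.3, 3.6
The 3 values of 1.8 occupy positions 1–3 → average rank 2.
The 3 values of 2.7 occupy positions 5–7 → average rank 6.

6, 2, 4, 8, 2, 6, 2, 6, 9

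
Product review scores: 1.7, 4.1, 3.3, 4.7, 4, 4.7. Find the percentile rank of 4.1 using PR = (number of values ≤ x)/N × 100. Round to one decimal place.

N = 6.
Strictly below 4.1: 3. Equal to 4.1: 1.
PR = 4/6 × 100 = 66.7

66.7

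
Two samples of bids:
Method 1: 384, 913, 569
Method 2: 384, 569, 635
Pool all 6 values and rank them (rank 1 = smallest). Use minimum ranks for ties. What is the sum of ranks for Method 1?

Sorted (ascending): 384, 384, 569, 569, 635, 913
The 2 values of 384 occupy positions 1–2 → each gets rank 1.
The 2 values of 569 occupy positions 3–4 → each gets rank 3.
Method 1 values → pooled ranks: 384→1, 913→6, 569→3
Rank sum = 1 + 6 + 3 = 10

10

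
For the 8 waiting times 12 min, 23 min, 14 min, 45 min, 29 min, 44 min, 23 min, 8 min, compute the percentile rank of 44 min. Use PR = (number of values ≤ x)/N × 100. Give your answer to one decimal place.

N = 8.
Strictly below 44: 6. Equal to 44: 1.
PR = 7/8 × 100 = 87.5

87.5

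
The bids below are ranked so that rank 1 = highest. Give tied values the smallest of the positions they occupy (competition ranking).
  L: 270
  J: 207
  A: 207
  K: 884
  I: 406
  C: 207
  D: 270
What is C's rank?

Sorted (descending): 884, 406, 270, 270, 207, 207, 207
The 2 values of 270 occupy positions 3–4 → each gets rank 3.
The 3 values of 207 occupy positions 5–7 → each gets rank 5.
C has value 207 → rank 5.

5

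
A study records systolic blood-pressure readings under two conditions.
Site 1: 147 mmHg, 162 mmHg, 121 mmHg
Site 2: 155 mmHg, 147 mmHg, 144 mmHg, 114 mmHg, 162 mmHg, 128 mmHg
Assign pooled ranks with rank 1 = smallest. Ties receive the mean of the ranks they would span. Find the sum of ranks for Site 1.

16

Sorted (ascending): 114, 121, 128, 144, 147, 147, 155, 162, 162
The 2 values of 147 occupy positions 5–6 → average rank (5+6)/2 = 5.5.
The 2 values of 162 occupy positions 8–9 → average rank (8+9)/2 = 8.5.
Site 1 values → pooled ranks: 147→5.5, 162→8.5, 121→2
Rank sum = 5.5 + 8.5 + 2 = 16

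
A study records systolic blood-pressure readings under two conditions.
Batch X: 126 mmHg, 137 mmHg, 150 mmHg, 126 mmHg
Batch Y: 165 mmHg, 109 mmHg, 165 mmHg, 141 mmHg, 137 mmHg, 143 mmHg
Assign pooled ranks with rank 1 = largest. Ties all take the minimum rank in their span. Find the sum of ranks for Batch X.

25

Sorted (descending): 165, 165, 150, 143, 141, 137, 137, 126, 126, 109
The 2 values of 165 occupy positions 1–2 → each gets rank 1.
The 2 values of 137 occupy positions 6–7 → each gets rank 6.
The 2 values of 126 occupy positions 8–9 → each gets rank 8.
Batch X values → pooled ranks: 126→8, 137→6, 150→3, 126→8
Rank sum = 8 + 6 + 3 + 8 = 25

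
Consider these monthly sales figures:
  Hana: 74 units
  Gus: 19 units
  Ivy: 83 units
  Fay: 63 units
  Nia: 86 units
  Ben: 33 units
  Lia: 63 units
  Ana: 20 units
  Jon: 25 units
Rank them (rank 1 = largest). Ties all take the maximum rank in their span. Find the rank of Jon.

7

Sorted (descending): 86, 83, 74, 63, 63, 33, 25, 20, 19
The 2 values of 63 occupy positions 4–5 → each gets rank 5.
Jon has value 25 units → rank 7.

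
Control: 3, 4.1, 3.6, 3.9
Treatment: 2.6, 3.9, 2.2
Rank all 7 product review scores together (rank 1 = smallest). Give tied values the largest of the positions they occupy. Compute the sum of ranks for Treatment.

9

Sorted (ascending): 2.2, 2.6, 3, 3.6, 3.9, 3.9, 4.1
The 2 values of 3.9 occupy positions 5–6 → each gets rank 6.
Treatment values → pooled ranks: 2.6→2, 3.9→6, 2.2→1
Rank sum = 2 + 6 + 1 = 9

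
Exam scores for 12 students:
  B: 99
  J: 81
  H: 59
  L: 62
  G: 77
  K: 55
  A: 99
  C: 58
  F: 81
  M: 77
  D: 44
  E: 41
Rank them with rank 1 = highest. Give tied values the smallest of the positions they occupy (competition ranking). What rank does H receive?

Sorted (descending): 99, 99, 81, 81, 77, 77, 62, 59, 58, 55, 44, 41
The 2 values of 99 occupy positions 1–2 → each gets rank 1.
The 2 values of 81 occupy positions 3–4 → each gets rank 3.
The 2 values of 77 occupy positions 5–6 → each gets rank 5.
H has value 59 → rank 8.

8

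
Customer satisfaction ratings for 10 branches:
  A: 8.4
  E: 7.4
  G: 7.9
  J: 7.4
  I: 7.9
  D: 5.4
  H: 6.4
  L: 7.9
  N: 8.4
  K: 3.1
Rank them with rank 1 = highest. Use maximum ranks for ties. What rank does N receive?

2

Sorted (descending): 8.4, 8.4, 7.9, 7.9, 7.9, 7.4, 7.4, 6.4, 5.4, 3.1
The 2 values of 8.4 occupy positions 1–2 → each gets rank 2.
The 3 values of 7.9 occupy positions 3–5 → each gets rank 5.
The 2 values of 7.4 occupy positions 6–7 → each gets rank 7.
N has value 8.4 → rank 2.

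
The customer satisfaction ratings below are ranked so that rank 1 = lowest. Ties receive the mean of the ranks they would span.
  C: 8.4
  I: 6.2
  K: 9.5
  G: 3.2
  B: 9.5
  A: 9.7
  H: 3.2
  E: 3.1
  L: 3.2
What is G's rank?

Sorted (ascending): 3.1, 3.2, 3.2, 3.2, 6.2, 8.4, 9.5, 9.5, 9.7
The 3 values of 3.2 occupy positions 2–4 → average rank 3.
The 2 values of 9.5 occupy positions 7–8 → average rank (7+8)/2 = 7.5.
G has value 3.2 → rank 3.

3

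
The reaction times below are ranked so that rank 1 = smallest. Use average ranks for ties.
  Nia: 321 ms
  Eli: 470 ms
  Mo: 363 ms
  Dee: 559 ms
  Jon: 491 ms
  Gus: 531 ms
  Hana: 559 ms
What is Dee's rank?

Sorted (ascending): 321, 363, 470, 491, 531, 559, 559
The 2 values of 559 occupy positions 6–7 → average rank (6+7)/2 = 6.5.
Dee has value 559 ms → rank 6.5.

6.5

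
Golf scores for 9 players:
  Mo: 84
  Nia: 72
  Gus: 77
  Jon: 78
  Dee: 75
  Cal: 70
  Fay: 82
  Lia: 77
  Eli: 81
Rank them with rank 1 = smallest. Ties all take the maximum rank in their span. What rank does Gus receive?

Sorted (ascending): 70, 72, 75, 77, 77, 78, 81, 82, 84
The 2 values of 77 occupy positions 4–5 → each gets rank 5.
Gus has value 77 → rank 5.

5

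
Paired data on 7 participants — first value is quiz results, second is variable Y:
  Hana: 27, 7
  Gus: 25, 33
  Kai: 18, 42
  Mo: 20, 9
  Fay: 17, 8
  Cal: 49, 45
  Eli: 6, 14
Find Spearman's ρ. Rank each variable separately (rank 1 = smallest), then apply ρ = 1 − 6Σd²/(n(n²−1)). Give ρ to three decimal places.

Ranks of variable 1: 6, 5, 3, 4, 2, 7, 1
Ranks of variable 2: 1, 5, 6, 3, 2, 7, 4
d = r₁ − r₂: 5, 0, -3, 1, 0, 0, -3
d²: 25, 0, 9, 1, 0, 0, 9; Σd² = 44
ρ = 1 − 6·44/(7·48) = 1 − 264/336 = 0.214

0.214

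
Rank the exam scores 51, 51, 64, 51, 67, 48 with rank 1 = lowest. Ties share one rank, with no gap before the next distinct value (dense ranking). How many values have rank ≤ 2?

4

Sorted (ascending): 48, 51, 51, 51, 64, 67
The 3 values of 51 share dense rank 2.
Remaining distinct values take the next consecutive integers.
Ranks ≤ 2: {1, 2, 2, 2} → 4 values.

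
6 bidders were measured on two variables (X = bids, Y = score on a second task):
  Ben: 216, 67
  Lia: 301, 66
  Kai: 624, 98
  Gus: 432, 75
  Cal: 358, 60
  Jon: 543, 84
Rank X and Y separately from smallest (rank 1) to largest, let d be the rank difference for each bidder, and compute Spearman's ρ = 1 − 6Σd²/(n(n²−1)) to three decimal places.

0.771

Ranks of variable 1: 1, 2, 6, 4, 3, 5
Ranks of variable 2: 3, 2, 6, 4, 1, 5
d = r₁ − r₂: -2, 0, 0, 0, 2, 0
d²: 4, 0, 0, 0, 4, 0; Σd² = 8
ρ = 1 − 6·8/(6·35) = 1 − 48/210 = 0.771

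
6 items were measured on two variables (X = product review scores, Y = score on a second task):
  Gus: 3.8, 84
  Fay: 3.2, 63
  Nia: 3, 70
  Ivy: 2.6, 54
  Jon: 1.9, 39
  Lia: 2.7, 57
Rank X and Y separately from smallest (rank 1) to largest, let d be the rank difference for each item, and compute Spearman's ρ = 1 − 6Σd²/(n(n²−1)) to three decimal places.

0.943

Ranks of variable 1: 6, 5, 4, 2, 1, 3
Ranks of variable 2: 6, 4, 5, 2, 1, 3
d = r₁ − r₂: 0, 1, -1, 0, 0, 0
d²: 0, 1, 1, 0, 0, 0; Σd² = 2
ρ = 1 − 6·2/(6·35) = 1 − 12/210 = 0.943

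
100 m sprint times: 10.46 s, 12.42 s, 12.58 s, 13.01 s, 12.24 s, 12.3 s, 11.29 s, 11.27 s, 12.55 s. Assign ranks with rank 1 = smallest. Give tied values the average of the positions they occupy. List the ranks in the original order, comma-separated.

Sorted (ascending): 10.46, 11.27, 11.29, 12.24, 12.3, 12.42, 12.55, 12.58, 13.01
No ties — each value takes its position as its rank.

1, 6, 8, 9, 4, 5, 3, 2, 7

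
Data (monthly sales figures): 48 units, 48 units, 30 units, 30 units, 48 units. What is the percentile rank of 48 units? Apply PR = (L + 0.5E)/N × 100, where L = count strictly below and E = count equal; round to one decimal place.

N = 5.
Strictly below 48: 2. Equal to 48: 3.
PR = (2 + 0.5·3)/5 × 100 = 70.0

70.0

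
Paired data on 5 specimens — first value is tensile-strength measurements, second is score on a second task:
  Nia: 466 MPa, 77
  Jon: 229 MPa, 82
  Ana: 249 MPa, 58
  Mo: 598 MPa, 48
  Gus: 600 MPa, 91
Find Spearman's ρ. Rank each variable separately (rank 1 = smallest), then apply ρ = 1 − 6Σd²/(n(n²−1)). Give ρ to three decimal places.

0.100

Ranks of variable 1: 3, 1, 2, 4, 5
Ranks of variable 2: 3, 4, 2, 1, 5
d = r₁ − r₂: 0, -3, 0, 3, 0
d²: 0, 9, 0, 9, 0; Σd² = 18
ρ = 1 − 6·18/(5·24) = 1 − 108/120 = 0.100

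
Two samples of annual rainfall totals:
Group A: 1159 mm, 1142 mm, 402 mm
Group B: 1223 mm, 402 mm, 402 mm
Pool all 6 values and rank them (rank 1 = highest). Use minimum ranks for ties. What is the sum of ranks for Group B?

9

Sorted (descending): 1223, 1159, 1142, 402, 402, 402
The 3 values of 402 occupy positions 4–6 → each gets rank 4.
Group B values → pooled ranks: 1223→1, 402→4, 402→4
Rank sum = 1 + 4 + 4 = 9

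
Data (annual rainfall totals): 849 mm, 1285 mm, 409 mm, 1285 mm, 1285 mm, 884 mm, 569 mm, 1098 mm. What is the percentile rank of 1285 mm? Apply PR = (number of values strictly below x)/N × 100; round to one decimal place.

N = 8.
Strictly below 1285: 5. Equal to 1285: 3.
PR = 5/8 × 100 = 62.5

62.5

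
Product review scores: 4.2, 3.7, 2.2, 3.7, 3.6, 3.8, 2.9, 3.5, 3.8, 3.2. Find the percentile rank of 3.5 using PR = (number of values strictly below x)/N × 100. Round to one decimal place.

30.0

N = 10.
Strictly below 3.5: 3. Equal to 3.5: 1.
PR = 3/10 × 100 = 30.0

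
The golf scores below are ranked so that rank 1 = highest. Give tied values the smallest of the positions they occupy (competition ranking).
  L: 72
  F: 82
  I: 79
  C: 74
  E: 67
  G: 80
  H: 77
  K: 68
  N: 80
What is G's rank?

2

Sorted (descending): 82, 80, 80, 79, 77, 74, 72, 68, 67
The 2 values of 80 occupy positions 2–3 → each gets rank 2.
G has value 80 → rank 2.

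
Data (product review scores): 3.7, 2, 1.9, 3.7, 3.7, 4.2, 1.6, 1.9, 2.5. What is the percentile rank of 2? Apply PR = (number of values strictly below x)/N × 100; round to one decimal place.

N = 9.
Strictly below 2: 3. Equal to 2: 1.
PR = 3/9 × 100 = 33.3

33.3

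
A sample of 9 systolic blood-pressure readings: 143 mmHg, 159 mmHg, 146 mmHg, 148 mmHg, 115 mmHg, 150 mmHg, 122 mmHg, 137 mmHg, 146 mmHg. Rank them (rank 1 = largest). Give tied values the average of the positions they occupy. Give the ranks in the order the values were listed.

Sorted (descending): 159, 150, 148, 146, 146, 143, 137, 122, 115
The 2 values of 146 occupy positions 4–5 → average rank (4+5)/2 = 4.5.

6, 1, 4.5, 3, 9, 2, 8, 7, 4.5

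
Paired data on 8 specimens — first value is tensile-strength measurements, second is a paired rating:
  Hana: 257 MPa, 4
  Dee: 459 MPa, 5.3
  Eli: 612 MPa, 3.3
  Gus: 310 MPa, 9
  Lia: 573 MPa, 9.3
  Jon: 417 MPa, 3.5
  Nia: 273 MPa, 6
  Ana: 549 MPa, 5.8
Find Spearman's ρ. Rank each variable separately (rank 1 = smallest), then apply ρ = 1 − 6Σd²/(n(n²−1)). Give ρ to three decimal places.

-0.095

Ranks of variable 1: 1, 5, 8, 3, 7, 4, 2, 6
Ranks of variable 2: 3, 4, 1, 7, 8, 2, 6, 5
d = r₁ − r₂: -2, 1, 7, -4, -1, 2, -4, 1
d²: 4, 1, 49, 16, 1, 4, 16, 1; Σd² = 92
ρ = 1 − 6·92/(8·63) = 1 − 552/504 = -0.095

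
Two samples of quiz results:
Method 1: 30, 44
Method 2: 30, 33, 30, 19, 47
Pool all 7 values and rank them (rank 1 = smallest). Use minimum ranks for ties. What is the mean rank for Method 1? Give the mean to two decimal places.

4.00

Sorted (ascending): 19, 30, 30, 30, 33, 44, 47
The 3 values of 30 occupy positions 2–4 → each gets rank 2.
Method 1 values → pooled ranks: 30→2, 44→6
Mean rank = (2 + 6) / 2 = 4.00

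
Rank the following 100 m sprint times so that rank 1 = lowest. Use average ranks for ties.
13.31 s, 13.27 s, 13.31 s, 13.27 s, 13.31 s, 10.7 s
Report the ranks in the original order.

Sorted (ascending): 10.7, 13.27, 13.27, 13.31, 13.31, 13.31
The 2 values of 13.27 occupy positions 2–3 → average rank (2+3)/2 = 2.5.
The 3 values of 13.31 occupy positions 4–6 → average rank 5.

5, 2.5, 5, 2.5, 5, 1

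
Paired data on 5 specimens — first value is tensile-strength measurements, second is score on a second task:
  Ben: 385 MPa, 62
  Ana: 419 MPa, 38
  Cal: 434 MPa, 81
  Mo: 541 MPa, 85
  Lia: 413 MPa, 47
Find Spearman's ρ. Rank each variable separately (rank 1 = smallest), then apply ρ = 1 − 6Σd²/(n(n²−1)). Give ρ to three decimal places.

Ranks of variable 1: 1, 3, 4, 5, 2
Ranks of variable 2: 3, 1, 4, 5, 2
d = r₁ − r₂: -2, 2, 0, 0, 0
d²: 4, 4, 0, 0, 0; Σd² = 8
ρ = 1 − 6·8/(5·24) = 1 − 48/120 = 0.600

0.600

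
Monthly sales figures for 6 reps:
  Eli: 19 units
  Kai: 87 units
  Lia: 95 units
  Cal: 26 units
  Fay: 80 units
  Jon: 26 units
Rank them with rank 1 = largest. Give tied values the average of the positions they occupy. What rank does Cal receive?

Sorted (descending): 95, 87, 80, 26, 26, 19
The 2 values of 26 occupy positions 4–5 → average rank (4+5)/2 = 4.5.
Cal has value 26 units → rank 4.5.

4.5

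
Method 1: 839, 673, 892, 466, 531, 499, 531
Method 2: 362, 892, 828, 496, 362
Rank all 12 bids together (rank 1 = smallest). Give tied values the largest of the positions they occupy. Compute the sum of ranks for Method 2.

Sorted (ascending): 362, 362, 466, 496, 499, 531, 531, 673, 828, 839, 892, 892
The 2 values of 362 occupy positions 1–2 → each gets rank 2.
The 2 values of 531 occupy positions 6–7 → each gets rank 7.
The 2 values of 892 occupy positions 11–12 → each gets rank 12.
Method 2 values → pooled ranks: 362→2, 892→12, 828→9, 496→4, 362→2
Rank sum = 2 + 12 + 9 + 4 + 2 = 29

29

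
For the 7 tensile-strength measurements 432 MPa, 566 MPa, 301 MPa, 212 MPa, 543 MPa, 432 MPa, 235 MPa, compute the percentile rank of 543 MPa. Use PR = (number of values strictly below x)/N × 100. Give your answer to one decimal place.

N = 7.
Strictly below 543: 5. Equal to 543: 1.
PR = 5/7 × 100 = 71.4

71.4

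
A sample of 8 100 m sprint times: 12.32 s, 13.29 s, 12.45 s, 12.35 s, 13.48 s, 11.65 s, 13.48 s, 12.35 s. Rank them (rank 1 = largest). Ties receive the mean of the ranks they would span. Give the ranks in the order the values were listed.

7, 3, 4, 5.5, 1.5, 8, 1.5, 5.5

Sorted (descending): 13.48, 13.48, 13.29, 12.45, 12.35, 12.35, 12.32, 11.65
The 2 values of 13.48 occupy positions 1–2 → average rank (1+2)/2 = 1.5.
The 2 values of 12.35 occupy positions 5–6 → average rank (5+6)/2 = 5.5.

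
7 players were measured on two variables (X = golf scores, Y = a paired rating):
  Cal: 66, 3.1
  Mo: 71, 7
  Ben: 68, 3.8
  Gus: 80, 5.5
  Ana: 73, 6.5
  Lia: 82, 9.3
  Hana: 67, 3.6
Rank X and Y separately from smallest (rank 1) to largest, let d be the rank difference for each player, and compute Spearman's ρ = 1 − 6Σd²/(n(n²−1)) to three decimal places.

Ranks of variable 1: 1, 4, 3, 6, 5, 7, 2
Ranks of variable 2: 1, 6, 3, 4, 5, 7, 2
d = r₁ − r₂: 0, -2, 0, 2, 0, 0, 0
d²: 0, 4, 0, 4, 0, 0, 0; Σd² = 8
ρ = 1 − 6·8/(7·48) = 1 − 48/336 = 0.857

0.857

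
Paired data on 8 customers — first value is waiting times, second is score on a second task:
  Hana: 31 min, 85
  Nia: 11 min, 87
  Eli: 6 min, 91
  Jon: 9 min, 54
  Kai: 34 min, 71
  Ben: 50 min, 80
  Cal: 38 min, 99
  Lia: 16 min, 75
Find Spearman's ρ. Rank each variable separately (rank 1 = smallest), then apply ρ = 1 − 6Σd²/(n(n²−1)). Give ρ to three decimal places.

Ranks of variable 1: 5, 3, 1, 2, 6, 8, 7, 4
Ranks of variable 2: 5, 6, 7, 1, 2, 4, 8, 3
d = r₁ − r₂: 0, -3, -6, 1, 4, 4, -1, 1
d²: 0, 9, 36, 1, 16, 16, 1, 1; Σd² = 80
ρ = 1 − 6·80/(8·63) = 1 − 480/504 = 0.048

0.048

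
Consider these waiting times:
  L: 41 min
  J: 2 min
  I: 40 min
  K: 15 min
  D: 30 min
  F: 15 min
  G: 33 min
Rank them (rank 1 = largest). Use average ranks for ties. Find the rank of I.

2

Sorted (descending): 41, 40, 33, 30, 15, 15, 2
The 2 values of 15 occupy positions 5–6 → average rank (5+6)/2 = 5.5.
I has value 40 min → rank 2.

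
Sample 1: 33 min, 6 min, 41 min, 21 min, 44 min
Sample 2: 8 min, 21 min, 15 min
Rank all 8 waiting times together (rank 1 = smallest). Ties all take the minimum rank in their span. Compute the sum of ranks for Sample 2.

Sorted (ascending): 6, 8, 15, 21, 21, 33, 41, 44
The 2 values of 21 occupy positions 4–5 → each gets rank 4.
Sample 2 values → pooled ranks: 8→2, 21→4, 15→3
Rank sum = 2 + 4 + 3 = 9

9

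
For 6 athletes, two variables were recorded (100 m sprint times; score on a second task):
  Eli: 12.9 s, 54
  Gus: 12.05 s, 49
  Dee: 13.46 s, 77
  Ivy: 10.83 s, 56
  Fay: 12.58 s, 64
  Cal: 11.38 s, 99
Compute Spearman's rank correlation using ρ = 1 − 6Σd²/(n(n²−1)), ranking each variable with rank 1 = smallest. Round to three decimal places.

Ranks of variable 1: 5, 3, 6, 1, 4, 2
Ranks of variable 2: 2, 1, 5, 3, 4, 6
d = r₁ − r₂: 3, 2, 1, -2, 0, -4
d²: 9, 4, 1, 4, 0, 16; Σd² = 34
ρ = 1 − 6·34/(6·35) = 1 − 204/210 = 0.029

0.029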